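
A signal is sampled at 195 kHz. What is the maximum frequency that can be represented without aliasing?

The maximum frequency that can be represented without aliasing
is the Nyquist frequency: f_max = f_s / 2 = 195 kHz / 2 = 195/2 kHz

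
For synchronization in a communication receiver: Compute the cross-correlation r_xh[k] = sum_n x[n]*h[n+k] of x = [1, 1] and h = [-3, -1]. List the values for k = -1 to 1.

Both sequences indexed from 0 and zero outside their support.
Lags with overlap: k = -1 to 1.
  r_xh[-1] = x[1]*h[0] = -3
  r_xh[0] = x[0]*h[0] + x[1]*h[1] = -4
  r_xh[1] = x[0]*h[1] = -1
r_xh = [-3, -4, -1] (for k = -1, ..., 1)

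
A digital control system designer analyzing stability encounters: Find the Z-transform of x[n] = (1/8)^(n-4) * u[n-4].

Time-shifting property: if X(z) = Z{x[n]}, then Z{x[n-d]} = z^(-d) * X(z)
X(z) = z/(z - 1/8) for x[n] = (1/8)^n * u[n]
Z{x[n-4]} = z^(-4) * z/(z - 1/8) = z^(-3)/(z - 1/8)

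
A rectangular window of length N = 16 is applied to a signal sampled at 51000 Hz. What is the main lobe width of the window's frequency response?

For a rectangular window of length N,
the main lobe width in frequency is 2*f_s/N.
= 2*51000/16 = 6375 Hz
This determines the minimum frequency separation for resolving two sinusoids.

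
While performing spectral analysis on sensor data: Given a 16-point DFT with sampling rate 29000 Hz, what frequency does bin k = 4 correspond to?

The frequency of DFT bin k is: f_k = k * f_s / N
f_4 = 4 * 29000 / 16 = 7250 Hz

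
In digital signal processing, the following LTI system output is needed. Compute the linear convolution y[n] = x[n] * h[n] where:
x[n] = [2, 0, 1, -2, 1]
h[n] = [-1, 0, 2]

y[n] = sum_k x[k]*h[n-k]. Output length = len(x) + len(h) - 1 = 5 + 3 - 1 = 7.
y[0] = 2*-1 = -2
y[1] = 0*-1 + 2*0 = 0
y[2] = 1*-1 + 0*0 + 2*2 = 3
y[3] = -2*-1 + 1*0 + 0*2 = 2
y[4] = 1*-1 + -2*0 + 1*2 = 1
y[5] = 1*0 + -2*2 = -4
y[6] = 1*2 = 2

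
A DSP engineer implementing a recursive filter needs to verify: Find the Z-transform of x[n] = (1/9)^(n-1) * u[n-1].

Time-shifting property: if X(z) = Z{x[n]}, then Z{x[n-d]} = z^(-d) * X(z)
X(z) = z/(z - 1/9) for x[n] = (1/9)^n * u[n]
Z{x[n-1]} = z^(-1) * z/(z - 1/9) = 1/(z - 1/9)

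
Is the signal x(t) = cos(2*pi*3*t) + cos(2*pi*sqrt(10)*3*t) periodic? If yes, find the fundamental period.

f1 = 3 Hz, f2 = 3*sqrt(10) Hz
Ratio f2/f1 = sqrt(10), which is irrational.
Since the frequency ratio is irrational, no common period exists.
The signal is not periodic.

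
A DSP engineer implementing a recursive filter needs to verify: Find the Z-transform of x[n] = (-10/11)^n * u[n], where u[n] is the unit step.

The Z-transform of a^n * u[n] is z/(z-a) for |z| > |a|.
Here a = -10/11, so X(z) = z/(z - (-10/11)) = 11z/(11z + 10)
ROC: |z| > 10/11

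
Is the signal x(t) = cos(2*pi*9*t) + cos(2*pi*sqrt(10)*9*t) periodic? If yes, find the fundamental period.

f1 = 9 Hz, f2 = 9*sqrt(10) Hz
Ratio f2/f1 = sqrt(10), which is irrational.
Since the frequency ratio is irrational, no common period exists.
The signal is not periodic.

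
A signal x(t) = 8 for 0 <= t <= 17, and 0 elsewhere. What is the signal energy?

Energy = integral of |x(t)|^2 dt over the signal duration
= 8^2 * 17 = 64 * 17 = 1088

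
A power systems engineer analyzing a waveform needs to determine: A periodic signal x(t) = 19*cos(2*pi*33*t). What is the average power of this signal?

Average power of A*cos(wt) is A^2/2.
P = 19^2 / 2 = 361/2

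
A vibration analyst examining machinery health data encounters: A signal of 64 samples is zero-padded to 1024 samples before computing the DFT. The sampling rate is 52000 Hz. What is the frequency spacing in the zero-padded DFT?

Original DFT: N = 64, resolution = f_s/N = 52000/64 = 1625/2 Hz
Zero-padded DFT: N = 1024, resolution = f_s/N = 52000/1024 = 1625/32 Hz
Zero-padding interpolates the spectrum (finer frequency grid)
but does NOT improve the true spectral resolution (ability to resolve close frequencies).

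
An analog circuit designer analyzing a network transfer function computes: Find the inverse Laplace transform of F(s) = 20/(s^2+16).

Standard pair: w/(s^2+w^2) <-> sin(wt)*u(t)
Recognize w^2 = 16, so w = 4; numerator 20 = 5*4.
f(t) = 5*sin(4t)*u(t)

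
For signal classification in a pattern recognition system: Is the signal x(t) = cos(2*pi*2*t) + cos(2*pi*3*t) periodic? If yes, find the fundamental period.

f1 = 2 Hz, f2 = 3 Hz
Period T1 = 1/2, T2 = 1/3
Ratio T1/T2 = 3/2, which is rational.
The signal is periodic with fundamental period T = 1/GCD(2,3) = 1 s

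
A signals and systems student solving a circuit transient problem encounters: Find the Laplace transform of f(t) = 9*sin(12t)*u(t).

Standard pair: sin(wt)*u(t) <-> w/(s^2+w^2)
With w = 12: L{9*sin(12t)*u(t)} = 108/(s^2+144)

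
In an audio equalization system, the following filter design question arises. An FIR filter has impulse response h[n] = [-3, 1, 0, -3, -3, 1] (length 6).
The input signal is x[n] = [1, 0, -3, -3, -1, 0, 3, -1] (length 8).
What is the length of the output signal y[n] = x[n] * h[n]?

For linear convolution, the output length is:
len(y) = len(x) + len(h) - 1 = 8 + 6 - 1 = 13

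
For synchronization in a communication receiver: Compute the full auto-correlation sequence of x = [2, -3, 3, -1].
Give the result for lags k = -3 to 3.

r_xx[k] = sum_m x[m]*x[m+k], indexed from 0, for k = -3 to 3:
  r_xx[-3] = x[3]*x[0] = -2
  r_xx[-2] = x[2]*x[0] + x[3]*x[1] = 9
  r_xx[-1] = x[1]*x[0] + x[2]*x[1] + x[3]*x[2] = -18
  r_xx[0] = x[0]*x[0] + x[1]*x[1] + x[2]*x[2] + x[3]*x[3] = 23
  r_xx[1] = x[0]*x[1] + x[1]*x[2] + x[2]*x[3] = -18
  r_xx[2] = x[0]*x[2] + x[1]*x[3] = 9
  r_xx[3] = x[0]*x[3] = -2
r_xx = [-2, 9, -18, 23, -18, 9, -2]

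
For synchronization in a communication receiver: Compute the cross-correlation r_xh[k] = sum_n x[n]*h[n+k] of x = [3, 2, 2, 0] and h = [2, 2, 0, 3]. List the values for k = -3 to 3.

Both sequences indexed from 0 and zero outside their support.
Lags with overlap: k = -3 to 3.
  r_xh[-3] = x[3]*h[0] = 0
  r_xh[-2] = x[2]*h[0] + x[3]*h[1] = 4
  r_xh[-1] = x[1]*h[0] + x[2]*h[1] + x[3]*h[2] = 8
  r_xh[0] = x[0]*h[0] + x[1]*h[1] + x[2]*h[2] + x[3]*h[3] = 10
  r_xh[1] = x[0]*h[1] + x[1]*h[2] + x[2]*h[3] = 12
  r_xh[2] = x[0]*h[2] + x[1]*h[3] = 6
  r_xh[3] = x[0]*h[3] = 9
r_xh = [0, 4, 8, 10, 12, 6, 9] (for k = -3, ..., 3)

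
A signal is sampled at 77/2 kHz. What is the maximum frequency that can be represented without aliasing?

The maximum frequency that can be represented without aliasing
is the Nyquist frequency: f_max = f_s / 2 = 77/2 kHz / 2 = 77/4 kHz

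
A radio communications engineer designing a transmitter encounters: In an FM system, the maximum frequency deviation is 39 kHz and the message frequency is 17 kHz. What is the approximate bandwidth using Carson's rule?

Carson's rule: BW = 2*(delta_f + f_m)
= 2*(39 + 17) kHz = 112 kHz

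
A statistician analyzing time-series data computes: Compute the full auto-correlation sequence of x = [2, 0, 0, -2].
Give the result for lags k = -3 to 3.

r_xx[k] = sum_m x[m]*x[m+k], indexed from 0, for k = -3 to 3:
  r_xx[-3] = x[3]*x[0] = -4
  r_xx[-2] = x[2]*x[0] + x[3]*x[1] = 0
  r_xx[-1] = x[1]*x[0] + x[2]*x[1] + x[3]*x[2] = 0
  r_xx[0] = x[0]*x[0] + x[1]*x[1] + x[2]*x[2] + x[3]*x[3] = 8
  r_xx[1] = x[0]*x[1] + x[1]*x[2] + x[2]*x[3] = 0
  r_xx[2] = x[0]*x[2] + x[1]*x[3] = 0
  r_xx[3] = x[0]*x[3] = -4
r_xx = [-4, 0, 0, 8, 0, 0, -4]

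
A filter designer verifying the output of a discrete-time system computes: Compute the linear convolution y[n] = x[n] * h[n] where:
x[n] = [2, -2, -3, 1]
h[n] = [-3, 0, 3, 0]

y[n] = sum_k x[k]*h[n-k]. Output length = len(x) + len(h) - 1 = 4 + 4 - 1 = 7.
y[0] = 2*-3 = -6
y[1] = -2*-3 + 2*0 = 6
y[2] = -3*-3 + -2*0 + 2*3 = 15
y[3] = 1*-3 + -3*0 + -2*3 + 2*0 = -9
y[4] = 1*0 + -3*3 + -2*0 = -9
y[5] = 1*3 + -3*0 = 3
y[6] = 1*0 = 0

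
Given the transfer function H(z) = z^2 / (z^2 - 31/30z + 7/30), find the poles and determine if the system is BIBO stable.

Poles are roots of the denominator: z^2 - 31/30z + 7/30 = 0.
Quadratic formula: z = [-(-31/30) +/- sqrt((-31/30)^2 - 4*(7/30))] / 2
Discriminant = 961/900 - 14/15 = 121/900; sqrt = 11/30.
z = (31/30 +/- 11/30) / 2 => z = 7/10 or z = 1/3.
|p1| = 7/10, |p2| = 1/3.
For BIBO stability, all poles must lie inside the unit circle (|p| < 1).
System is STABLE since both |p| < 1.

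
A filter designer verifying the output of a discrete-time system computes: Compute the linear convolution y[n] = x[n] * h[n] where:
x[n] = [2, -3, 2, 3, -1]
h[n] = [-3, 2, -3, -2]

y[n] = sum_k x[k]*h[n-k]. Output length = len(x) + len(h) - 1 = 5 + 4 - 1 = 8.
y[0] = 2*-3 = -6
y[1] = -3*-3 + 2*2 = 13
y[2] = 2*-3 + -3*2 + 2*-3 = -18
y[3] = 3*-3 + 2*2 + -3*-3 + 2*-2 = 0
y[4] = -1*-3 + 3*2 + 2*-3 + -3*-2 = 9
y[5] = -1*2 + 3*-3 + 2*-2 = -15
y[6] = -1*-3 + 3*-2 = -3
y[7] = -1*-2 = 2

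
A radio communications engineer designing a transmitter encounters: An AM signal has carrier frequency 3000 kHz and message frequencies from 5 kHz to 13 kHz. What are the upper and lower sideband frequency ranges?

Upper sideband (USB) = fc + [fm_low, fm_high] = 3000 + [5, 13] = [3005, 3013] kHz
Lower sideband (LSB) = fc - [fm_high, fm_low] = 3000 - [13, 5] = [2987, 2995] kHz
Total occupied spectrum: 2987 kHz to 3013 kHz (plus carrier at 3000 kHz)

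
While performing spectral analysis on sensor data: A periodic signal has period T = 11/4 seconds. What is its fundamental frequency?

The fundamental frequency is the reciprocal of the period.
f = 1/T = 1/(11/4) = 4/11 Hz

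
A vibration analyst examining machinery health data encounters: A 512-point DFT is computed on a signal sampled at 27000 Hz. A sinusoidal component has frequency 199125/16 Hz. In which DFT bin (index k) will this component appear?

DFT frequency resolution = f_s/N = 27000/512 = 3375/64 Hz
Bin index k = f_signal / resolution = 199125/16 / 3375/64 = 236
The signal frequency 199125/16 Hz falls in DFT bin k = 236.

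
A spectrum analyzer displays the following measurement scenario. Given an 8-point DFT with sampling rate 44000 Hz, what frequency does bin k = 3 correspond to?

The frequency of DFT bin k is: f_k = k * f_s / N
f_3 = 3 * 44000 / 8 = 16500 Hz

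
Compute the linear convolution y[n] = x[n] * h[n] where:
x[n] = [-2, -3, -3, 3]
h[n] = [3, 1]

y[n] = sum_k x[k]*h[n-k]. Output length = len(x) + len(h) - 1 = 4 + 2 - 1 = 5.
y[0] = -2*3 = -6
y[1] = -3*3 + -2*1 = -11
y[2] = -3*3 + -3*1 = -12
y[3] = 3*3 + -3*1 = 6
y[4] = 3*1 = 3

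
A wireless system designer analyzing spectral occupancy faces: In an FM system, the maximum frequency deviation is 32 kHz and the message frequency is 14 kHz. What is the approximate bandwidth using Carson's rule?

Carson's rule: BW = 2*(delta_f + f_m)
= 2*(32 + 14) kHz = 92 kHz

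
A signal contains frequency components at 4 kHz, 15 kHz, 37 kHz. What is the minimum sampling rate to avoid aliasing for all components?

The highest frequency component is f_max = 37 kHz.
Nyquist rate = 2 * f_max = 2 * 37 kHz = 74 kHz.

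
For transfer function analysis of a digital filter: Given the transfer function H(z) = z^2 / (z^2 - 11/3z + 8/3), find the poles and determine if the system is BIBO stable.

Poles are roots of the denominator: z^2 - 11/3z + 8/3 = 0.
Quadratic formula: z = [-(-11/3) +/- sqrt((-11/3)^2 - 4*(8/3))] / 2
Discriminant = 121/9 - 32/3 = 25/9; sqrt = 5/3.
z = (11/3 +/- 5/3) / 2 => z = 8/3 or z = 1.
|p1| = 8/3, |p2| = 1.
For BIBO stability, all poles must lie inside the unit circle (|p| < 1).
System is UNSTABLE since at least one |p| >= 1.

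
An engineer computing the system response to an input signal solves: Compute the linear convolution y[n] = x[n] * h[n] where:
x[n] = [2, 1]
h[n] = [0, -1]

y[n] = sum_k x[k]*h[n-k]. Output length = len(x) + len(h) - 1 = 2 + 2 - 1 = 3.
y[0] = 2*0 = 0
y[1] = 1*0 + 2*-1 = -2
y[2] = 1*-1 = -1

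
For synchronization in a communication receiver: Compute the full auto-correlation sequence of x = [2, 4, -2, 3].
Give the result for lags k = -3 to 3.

r_xx[k] = sum_m x[m]*x[m+k], indexed from 0, for k = -3 to 3:
  r_xx[-3] = x[3]*x[0] = 6
  r_xx[-2] = x[2]*x[0] + x[3]*x[1] = 8
  r_xx[-1] = x[1]*x[0] + x[2]*x[1] + x[3]*x[2] = -6
  r_xx[0] = x[0]*x[0] + x[1]*x[1] + x[2]*x[2] + x[3]*x[3] = 33
  r_xx[1] = x[0]*x[1] + x[1]*x[2] + x[2]*x[3] = -6
  r_xx[2] = x[0]*x[2] + x[1]*x[3] = 8
  r_xx[3] = x[0]*x[3] = 6
r_xx = [6, 8, -6, 33, -6, 8, 6]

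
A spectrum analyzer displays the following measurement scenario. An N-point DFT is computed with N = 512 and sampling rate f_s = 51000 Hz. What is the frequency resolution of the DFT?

DFT frequency resolution = f_s / N
= 51000 / 512 = 6375/64 Hz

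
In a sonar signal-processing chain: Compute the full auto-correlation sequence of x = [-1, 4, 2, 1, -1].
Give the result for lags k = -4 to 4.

r_xx[k] = sum_m x[m]*x[m+k], indexed from 0, for k = -4 to 4:
  r_xx[-4] = x[4]*x[0] = 1
  r_xx[-3] = x[3]*x[0] + x[4]*x[1] = -5
  r_xx[-2] = x[2]*x[0] + x[3]*x[1] + x[4]*x[2] = 0
  r_xx[-1] = x[1]*x[0] + x[2]*x[1] + x[3]*x[2] + x[4]*x[3] = 5
  r_xx[0] = x[0]*x[0] + x[1]*x[1] + x[2]*x[2] + x[3]*x[3] + x[4]*x[4] = 23
  r_xx[1] = x[0]*x[1] + x[1]*x[2] + x[2]*x[3] + x[3]*x[4] = 5
  r_xx[2] = x[0]*x[2] + x[1]*x[3] + x[2]*x[4] = 0
  r_xx[3] = x[0]*x[3] + x[1]*x[4] = -5
  r_xx[4] = x[0]*x[4] = 1
r_xx = [1, -5, 0, 5, 23, 5, 0, -5, 1]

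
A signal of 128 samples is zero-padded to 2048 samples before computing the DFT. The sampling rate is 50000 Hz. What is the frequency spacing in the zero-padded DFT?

Original DFT: N = 128, resolution = f_s/N = 50000/128 = 3125/8 Hz
Zero-padded DFT: N = 2048, resolution = f_s/N = 50000/2048 = 3125/128 Hz
Zero-padding interpolates the spectrum (finer frequency grid)
but does NOT improve the true spectral resolution (ability to resolve close frequencies).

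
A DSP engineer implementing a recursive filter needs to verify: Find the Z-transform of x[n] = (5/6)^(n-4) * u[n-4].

Time-shifting property: if X(z) = Z{x[n]}, then Z{x[n-d]} = z^(-d) * X(z)
X(z) = z/(z - 5/6) for x[n] = (5/6)^n * u[n]
Z{x[n-4]} = z^(-4) * z/(z - 5/6) = z^(-3)/(z - 5/6)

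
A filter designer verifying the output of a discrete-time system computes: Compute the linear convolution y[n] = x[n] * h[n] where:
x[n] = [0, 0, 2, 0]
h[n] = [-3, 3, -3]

y[n] = sum_k x[k]*h[n-k]. Output length = len(x) + len(h) - 1 = 4 + 3 - 1 = 6.
y[0] = 0*-3 = 0
y[1] = 0*-3 + 0*3 = 0
y[2] = 2*-3 + 0*3 + 0*-3 = -6
y[3] = 0*-3 + 2*3 + 0*-3 = 6
y[4] = 0*3 + 2*-3 = -6
y[5] = 0*-3 = 0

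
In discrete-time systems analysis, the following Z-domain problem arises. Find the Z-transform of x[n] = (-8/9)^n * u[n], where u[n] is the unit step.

The Z-transform of a^n * u[n] is z/(z-a) for |z| > |a|.
Here a = -8/9, so X(z) = z/(z - (-8/9)) = 9z/(9z + 8)
ROC: |z| > 8/9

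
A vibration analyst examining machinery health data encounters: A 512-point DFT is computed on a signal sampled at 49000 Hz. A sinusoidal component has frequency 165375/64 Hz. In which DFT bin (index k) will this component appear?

DFT frequency resolution = f_s/N = 49000/512 = 6125/64 Hz
Bin index k = f_signal / resolution = 165375/64 / 6125/64 = 27
The signal frequency 165375/64 Hz falls in DFT bin k = 27.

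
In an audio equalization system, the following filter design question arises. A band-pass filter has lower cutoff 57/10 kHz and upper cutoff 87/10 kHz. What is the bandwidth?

Bandwidth = f_high - f_low
= 87/10 kHz - 57/10 kHz = 3 kHz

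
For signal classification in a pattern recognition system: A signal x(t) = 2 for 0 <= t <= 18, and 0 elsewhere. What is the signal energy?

Energy = integral of |x(t)|^2 dt over the signal duration
= 2^2 * 18 = 4 * 18 = 72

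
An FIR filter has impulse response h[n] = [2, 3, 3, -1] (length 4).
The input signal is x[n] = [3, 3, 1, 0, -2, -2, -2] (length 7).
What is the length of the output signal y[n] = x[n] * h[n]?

For linear convolution, the output length is:
len(y) = len(x) + len(h) - 1 = 7 + 4 - 1 = 10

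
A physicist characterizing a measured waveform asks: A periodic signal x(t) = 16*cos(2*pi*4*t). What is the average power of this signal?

Average power of A*cos(wt) is A^2/2.
P = 16^2 / 2 = 256/2 = 128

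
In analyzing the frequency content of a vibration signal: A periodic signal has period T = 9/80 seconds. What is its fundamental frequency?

The fundamental frequency is the reciprocal of the period.
f = 1/T = 1/(9/80) = 80/9 Hz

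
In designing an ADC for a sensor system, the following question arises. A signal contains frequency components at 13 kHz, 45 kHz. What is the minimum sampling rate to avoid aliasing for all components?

The highest frequency component is f_max = 45 kHz.
Nyquist rate = 2 * f_max = 2 * 45 kHz = 90 kHz.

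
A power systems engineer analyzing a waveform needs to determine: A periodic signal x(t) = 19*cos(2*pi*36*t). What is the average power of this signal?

Average power of A*cos(wt) is A^2/2.
P = 19^2 / 2 = 361/2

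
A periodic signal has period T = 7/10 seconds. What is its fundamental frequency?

The fundamental frequency is the reciprocal of the period.
f = 1/T = 1/(7/10) = 10/7 Hz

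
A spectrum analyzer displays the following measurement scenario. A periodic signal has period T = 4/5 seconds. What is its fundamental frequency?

The fundamental frequency is the reciprocal of the period.
f = 1/T = 1/(4/5) = 5/4 Hz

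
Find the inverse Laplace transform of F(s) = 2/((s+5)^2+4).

Standard pair: w/((s+a)^2+w^2) <-> e^(-at)*sin(wt)*u(t)
With a=5, w=2: f(t) = e^(-5t)*sin(2t)*u(t)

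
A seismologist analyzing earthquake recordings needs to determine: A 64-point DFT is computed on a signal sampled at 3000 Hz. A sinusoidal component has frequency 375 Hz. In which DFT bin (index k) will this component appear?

DFT frequency resolution = f_s/N = 3000/64 = 375/8 Hz
Bin index k = f_signal / resolution = 375 / 375/8 = 8
The signal frequency 375 Hz falls in DFT bin k = 8.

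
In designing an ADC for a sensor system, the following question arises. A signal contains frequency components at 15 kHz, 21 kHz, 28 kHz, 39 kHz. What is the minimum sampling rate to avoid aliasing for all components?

The highest frequency component is f_max = 39 kHz.
Nyquist rate = 2 * f_max = 2 * 39 kHz = 78 kHz.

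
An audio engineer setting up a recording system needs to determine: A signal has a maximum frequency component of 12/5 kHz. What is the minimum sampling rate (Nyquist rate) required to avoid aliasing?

By the Nyquist-Shannon sampling theorem,
the minimum sampling rate (Nyquist rate) must be at least 2 * f_max.
Nyquist rate = 2 * 12/5 kHz = 24/5 kHz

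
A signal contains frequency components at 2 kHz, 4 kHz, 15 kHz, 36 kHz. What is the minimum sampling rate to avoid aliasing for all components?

The highest frequency component is f_max = 36 kHz.
Nyquist rate = 2 * f_max = 2 * 36 kHz = 72 kHz.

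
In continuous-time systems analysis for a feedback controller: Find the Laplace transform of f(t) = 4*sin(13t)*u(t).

Standard pair: sin(wt)*u(t) <-> w/(s^2+w^2)
With w = 13: L{4*sin(13t)*u(t)} = 52/(s^2+169)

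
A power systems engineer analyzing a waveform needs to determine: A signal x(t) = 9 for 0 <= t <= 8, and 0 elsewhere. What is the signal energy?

Energy = integral of |x(t)|^2 dt over the signal duration
= 9^2 * 8 = 81 * 8 = 648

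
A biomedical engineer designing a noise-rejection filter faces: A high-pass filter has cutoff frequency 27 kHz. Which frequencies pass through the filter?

A high-pass filter passes all frequencies above the cutoff frequency 27 kHz and attenuates lower frequencies.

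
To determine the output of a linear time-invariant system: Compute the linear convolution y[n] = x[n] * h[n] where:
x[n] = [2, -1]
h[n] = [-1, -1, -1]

y[n] = sum_k x[k]*h[n-k]. Output length = len(x) + len(h) - 1 = 2 + 3 - 1 = 4.
y[0] = 2*-1 = -2
y[1] = -1*-1 + 2*-1 = -1
y[2] = -1*-1 + 2*-1 = -1
y[3] = -1*-1 = 1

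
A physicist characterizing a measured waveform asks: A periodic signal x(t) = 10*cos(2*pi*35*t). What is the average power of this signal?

Average power of A*cos(wt) is A^2/2.
P = 10^2 / 2 = 100/2 = 50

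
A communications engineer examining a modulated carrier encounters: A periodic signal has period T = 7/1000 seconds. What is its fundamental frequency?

The fundamental frequency is the reciprocal of the period.
f = 1/T = 1/(7/1000) = 1000/7 Hz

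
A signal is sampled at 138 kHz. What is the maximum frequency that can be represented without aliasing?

The maximum frequency that can be represented without aliasing
is the Nyquist frequency: f_max = f_s / 2 = 138 kHz / 2 = 69 kHz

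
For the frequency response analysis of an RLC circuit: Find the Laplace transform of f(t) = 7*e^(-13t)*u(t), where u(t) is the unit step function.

Standard Laplace transform pair:
e^(-at)*u(t) <-> 1/(s+a)
With a = 13: L{7*e^(-13t)*u(t)} = 7/(s+13), ROC: Re(s) > -13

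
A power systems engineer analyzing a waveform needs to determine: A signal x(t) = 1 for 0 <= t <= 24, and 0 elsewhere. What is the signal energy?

Energy = integral of |x(t)|^2 dt over the signal duration
= 1^2 * 24 = 1 * 24 = 24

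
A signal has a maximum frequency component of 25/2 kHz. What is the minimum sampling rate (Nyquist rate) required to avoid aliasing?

By the Nyquist-Shannon sampling theorem,
the minimum sampling rate (Nyquist rate) must be at least 2 * f_max.
Nyquist rate = 2 * 25/2 kHz = 25 kHz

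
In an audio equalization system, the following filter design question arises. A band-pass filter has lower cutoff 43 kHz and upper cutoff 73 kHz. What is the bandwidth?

Bandwidth = f_high - f_low
= 73 kHz - 43 kHz = 30 kHz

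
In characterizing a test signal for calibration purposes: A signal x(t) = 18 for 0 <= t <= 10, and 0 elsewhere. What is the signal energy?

Energy = integral of |x(t)|^2 dt over the signal duration
= 18^2 * 10 = 324 * 10 = 3240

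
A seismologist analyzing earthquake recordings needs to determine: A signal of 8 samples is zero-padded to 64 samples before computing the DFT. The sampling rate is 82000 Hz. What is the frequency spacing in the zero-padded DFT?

Original DFT: N = 8, resolution = f_s/N = 82000/8 = 10250 Hz
Zero-padded DFT: N = 64, resolution = f_s/N = 82000/64 = 5125/4 Hz
Zero-padding interpolates the spectrum (finer frequency grid)
but does NOT improve the true spectral resolution (ability to resolve close frequencies).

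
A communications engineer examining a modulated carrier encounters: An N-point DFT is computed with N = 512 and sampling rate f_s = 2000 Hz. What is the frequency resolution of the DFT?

DFT frequency resolution = f_s / N
= 2000 / 512 = 125/32 Hz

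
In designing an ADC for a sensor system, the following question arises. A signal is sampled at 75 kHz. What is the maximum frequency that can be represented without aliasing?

The maximum frequency that can be represented without aliasing
is the Nyquist frequency: f_max = f_s / 2 = 75 kHz / 2 = 75/2 kHz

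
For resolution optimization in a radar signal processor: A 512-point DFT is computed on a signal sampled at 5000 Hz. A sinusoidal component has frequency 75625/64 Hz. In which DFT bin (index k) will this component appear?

DFT frequency resolution = f_s/N = 5000/512 = 625/64 Hz
Bin index k = f_signal / resolution = 75625/64 / 625/64 = 121
The signal frequency 75625/64 Hz falls in DFT bin k = 121.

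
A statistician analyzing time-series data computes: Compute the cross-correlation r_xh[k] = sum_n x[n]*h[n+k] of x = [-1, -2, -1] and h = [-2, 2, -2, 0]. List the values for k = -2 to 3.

Both sequences indexed from 0 and zero outside their support.
Lags with overlap: k = -2 to 3.
  r_xh[-2] = x[2]*h[0] = 2
  r_xh[-1] = x[1]*h[0] + x[2]*h[1] = 2
  r_xh[0] = x[0]*h[0] + x[1]*h[1] + x[2]*h[2] = 0
  r_xh[1] = x[0]*h[1] + x[1]*h[2] + x[2]*h[3] = 2
  r_xh[2] = x[0]*h[2] + x[1]*h[3] = 2
  r_xh[3] = x[0]*h[3] = 0
r_xh = [2, 2, 0, 2, 2, 0] (for k = -2, ..., 3)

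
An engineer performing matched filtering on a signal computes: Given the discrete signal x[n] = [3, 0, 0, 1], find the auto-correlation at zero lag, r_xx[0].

The auto-correlation at zero lag r_xx[0] equals the signal energy.
r_xx[0] = sum of x[n]^2 = 3^2 + 0^2 + 0^2 + 1^2
= 9 + 0 + 0 + 1 = 10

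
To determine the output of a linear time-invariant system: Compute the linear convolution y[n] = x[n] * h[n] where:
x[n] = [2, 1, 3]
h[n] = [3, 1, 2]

y[n] = sum_k x[k]*h[n-k]. Output length = len(x) + len(h) - 1 = 3 + 3 - 1 = 5.
y[0] = 2*3 = 6
y[1] = 1*3 + 2*1 = 5
y[2] = 3*3 + 1*1 + 2*2 = 14
y[3] = 3*1 + 1*2 = 5
y[4] = 3*2 = 6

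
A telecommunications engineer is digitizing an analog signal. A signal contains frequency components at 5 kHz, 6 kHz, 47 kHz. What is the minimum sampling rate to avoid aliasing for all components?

The highest frequency component is f_max = 47 kHz.
Nyquist rate = 2 * f_max = 2 * 47 kHz = 94 kHz.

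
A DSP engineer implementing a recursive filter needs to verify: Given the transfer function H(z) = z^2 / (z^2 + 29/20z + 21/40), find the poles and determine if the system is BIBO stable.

Poles are roots of the denominator: z^2 + 29/20z + 21/40 = 0.
Quadratic formula: z = [-(29/20) +/- sqrt((29/20)^2 - 4*(21/40))] / 2
Discriminant = 841/400 - 21/10 = 1/400; sqrt = 1/20.
z = (-29/20 +/- 1/20) / 2 => z = -7/10 or z = -3/4.
|p1| = 7/10, |p2| = 3/4.
For BIBO stability, all poles must lie inside the unit circle (|p| < 1).
System is STABLE since both |p| < 1.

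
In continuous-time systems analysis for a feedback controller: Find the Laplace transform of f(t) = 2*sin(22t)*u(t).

Standard pair: sin(wt)*u(t) <-> w/(s^2+w^2)
With w = 22: L{2*sin(22t)*u(t)} = 44/(s^2+484)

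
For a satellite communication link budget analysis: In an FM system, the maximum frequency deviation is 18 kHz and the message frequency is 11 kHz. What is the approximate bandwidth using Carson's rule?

Carson's rule: BW = 2*(delta_f + f_m)
= 2*(18 + 11) kHz = 58 kHz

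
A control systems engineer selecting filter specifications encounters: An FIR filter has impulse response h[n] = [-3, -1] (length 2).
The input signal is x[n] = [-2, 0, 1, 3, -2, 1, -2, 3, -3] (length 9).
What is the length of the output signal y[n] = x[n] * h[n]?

For linear convolution, the output length is:
len(y) = len(x) + len(h) - 1 = 9 + 2 - 1 = 10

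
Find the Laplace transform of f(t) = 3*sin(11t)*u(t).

Standard pair: sin(wt)*u(t) <-> w/(s^2+w^2)
With w = 11: L{3*sin(11t)*u(t)} = 33/(s^2+121)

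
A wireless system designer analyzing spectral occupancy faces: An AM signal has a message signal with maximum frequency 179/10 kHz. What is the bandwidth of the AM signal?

In AM (double-sideband), the bandwidth is twice the message frequency.
BW = 2 * f_m = 2 * 179/10 kHz = 179/5 kHz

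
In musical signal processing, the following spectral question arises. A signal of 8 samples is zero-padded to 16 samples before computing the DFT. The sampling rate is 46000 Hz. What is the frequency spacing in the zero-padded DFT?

Original DFT: N = 8, resolution = f_s/N = 46000/8 = 5750 Hz
Zero-padded DFT: N = 16, resolution = f_s/N = 46000/16 = 2875 Hz
Zero-padding interpolates the spectrum (finer frequency grid)
but does NOT improve the true spectral resolution (ability to resolve close frequencies).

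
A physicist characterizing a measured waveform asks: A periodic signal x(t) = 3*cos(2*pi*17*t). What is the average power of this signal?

Average power of A*cos(wt) is A^2/2.
P = 3^2 / 2 = 9/2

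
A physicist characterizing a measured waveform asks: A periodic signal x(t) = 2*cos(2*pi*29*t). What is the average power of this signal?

Average power of A*cos(wt) is A^2/2.
P = 2^2 / 2 = 4/2 = 2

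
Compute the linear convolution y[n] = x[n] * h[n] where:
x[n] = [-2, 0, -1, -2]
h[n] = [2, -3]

y[n] = sum_k x[k]*h[n-k]. Output length = len(x) + len(h) - 1 = 4 + 2 - 1 = 5.
y[0] = -2*2 = -4
y[1] = 0*2 + -2*-3 = 6
y[2] = -1*2 + 0*-3 = -2
y[3] = -2*2 + -1*-3 = -1
y[4] = -2*-3 = 6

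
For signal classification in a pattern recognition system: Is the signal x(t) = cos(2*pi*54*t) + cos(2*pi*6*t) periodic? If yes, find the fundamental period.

f1 = 54 Hz, f2 = 6 Hz
Period T1 = 1/54, T2 = 1/6
Ratio T1/T2 = 6/54, which is rational.
The signal is periodic with fundamental period T = 1/GCD(54,6) = 1/6 s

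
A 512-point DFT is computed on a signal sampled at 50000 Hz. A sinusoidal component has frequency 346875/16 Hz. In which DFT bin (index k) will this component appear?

DFT frequency resolution = f_s/N = 50000/512 = 3125/32 Hz
Bin index k = f_signal / resolution = 346875/16 / 3125/32 = 222
The signal frequency 346875/16 Hz falls in DFT bin k = 222.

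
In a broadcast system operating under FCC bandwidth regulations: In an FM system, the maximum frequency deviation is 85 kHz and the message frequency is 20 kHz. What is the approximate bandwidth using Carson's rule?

Carson's rule: BW = 2*(delta_f + f_m)
= 2*(85 + 20) kHz = 210 kHz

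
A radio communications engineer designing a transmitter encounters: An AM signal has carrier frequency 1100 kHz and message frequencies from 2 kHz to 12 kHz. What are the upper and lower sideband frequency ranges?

Upper sideband (USB) = fc + [fm_low, fm_high] = 1100 + [2, 12] = [1102, 1112] kHz
Lower sideband (LSB) = fc - [fm_high, fm_low] = 1100 - [12, 2] = [1088, 1098] kHz
Total occupied spectrum: 1088 kHz to 1112 kHz (plus carrier at 1100 kHz)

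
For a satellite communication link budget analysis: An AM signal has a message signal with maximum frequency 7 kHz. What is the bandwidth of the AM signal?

In AM (double-sideband), the bandwidth is twice the message frequency.
BW = 2 * f_m = 2 * 7 kHz = 14 kHz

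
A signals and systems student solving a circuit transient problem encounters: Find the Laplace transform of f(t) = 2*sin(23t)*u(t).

Standard pair: sin(wt)*u(t) <-> w/(s^2+w^2)
With w = 23: L{2*sin(23t)*u(t)} = 46/(s^2+529)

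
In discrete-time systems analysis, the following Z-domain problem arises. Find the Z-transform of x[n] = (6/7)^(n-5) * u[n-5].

Time-shifting property: if X(z) = Z{x[n]}, then Z{x[n-d]} = z^(-d) * X(z)
X(z) = z/(z - 6/7) for x[n] = (6/7)^n * u[n]
Z{x[n-5]} = z^(-5) * z/(z - 6/7) = z^(-4)/(z - 6/7)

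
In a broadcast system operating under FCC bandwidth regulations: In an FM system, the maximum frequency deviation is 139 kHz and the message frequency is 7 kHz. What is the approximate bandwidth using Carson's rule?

Carson's rule: BW = 2*(delta_f + f_m)
= 2*(139 + 7) kHz = 292 kHz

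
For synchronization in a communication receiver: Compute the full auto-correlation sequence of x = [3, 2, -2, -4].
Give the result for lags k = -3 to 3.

r_xx[k] = sum_m x[m]*x[m+k], indexed from 0, for k = -3 to 3:
  r_xx[-3] = x[3]*x[0] = -12
  r_xx[-2] = x[2]*x[0] + x[3]*x[1] = -14
  r_xx[-1] = x[1]*x[0] + x[2]*x[1] + x[3]*x[2] = 10
  r_xx[0] = x[0]*x[0] + x[1]*x[1] + x[2]*x[2] + x[3]*x[3] = 33
  r_xx[1] = x[0]*x[1] + x[1]*x[2] + x[2]*x[3] = 10
  r_xx[2] = x[0]*x[2] + x[1]*x[3] = -14
  r_xx[3] = x[0]*x[3] = -12
r_xx = [-12, -14, 10, 33, 10, -14, -12]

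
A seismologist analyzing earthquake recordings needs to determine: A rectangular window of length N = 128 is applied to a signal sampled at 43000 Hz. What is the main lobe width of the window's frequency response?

For a rectangular window of length N,
the main lobe width in frequency is 2*f_s/N.
= 2*43000/128 = 5375/8 Hz
This determines the minimum frequency separation for resolving two sinusoids.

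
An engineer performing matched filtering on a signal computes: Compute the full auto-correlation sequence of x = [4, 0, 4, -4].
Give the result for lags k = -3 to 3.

r_xx[k] = sum_m x[m]*x[m+k], indexed from 0, for k = -3 to 3:
  r_xx[-3] = x[3]*x[0] = -16
  r_xx[-2] = x[2]*x[0] + x[3]*x[1] = 16
  r_xx[-1] = x[1]*x[0] + x[2]*x[1] + x[3]*x[2] = -16
  r_xx[0] = x[0]*x[0] + x[1]*x[1] + x[2]*x[2] + x[3]*x[3] = 48
  r_xx[1] = x[0]*x[1] + x[1]*x[2] + x[2]*x[3] = -16
  r_xx[2] = x[0]*x[2] + x[1]*x[3] = 16
  r_xx[3] = x[0]*x[3] = -16
r_xx = [-16, 16, -16, 48, -16, 16, -16]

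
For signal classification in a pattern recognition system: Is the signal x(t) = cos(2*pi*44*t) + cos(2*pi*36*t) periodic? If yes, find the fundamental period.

f1 = 44 Hz, f2 = 36 Hz
Period T1 = 1/44, T2 = 1/36
Ratio T1/T2 = 36/44, which is rational.
The signal is periodic with fundamental period T = 1/GCD(44,36) = 1/4 s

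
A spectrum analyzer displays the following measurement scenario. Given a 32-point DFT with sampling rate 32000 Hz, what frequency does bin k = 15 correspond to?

The frequency of DFT bin k is: f_k = k * f_s / N
f_15 = 15 * 32000 / 32 = 15000 Hz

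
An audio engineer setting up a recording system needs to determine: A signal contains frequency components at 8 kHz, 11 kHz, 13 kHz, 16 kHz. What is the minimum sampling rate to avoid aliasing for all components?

The highest frequency component is f_max = 16 kHz.
Nyquist rate = 2 * f_max = 2 * 16 kHz = 32 kHz.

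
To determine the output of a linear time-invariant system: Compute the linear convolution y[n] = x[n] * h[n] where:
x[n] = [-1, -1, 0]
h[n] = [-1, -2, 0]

y[n] = sum_k x[k]*h[n-k]. Output length = len(x) + len(h) - 1 = 3 + 3 - 1 = 5.
y[0] = -1*-1 = 1
y[1] = -1*-1 + -1*-2 = 3
y[2] = 0*-1 + -1*-2 + -1*0 = 2
y[3] = 0*-2 + -1*0 = 0
y[4] = 0*0 = 0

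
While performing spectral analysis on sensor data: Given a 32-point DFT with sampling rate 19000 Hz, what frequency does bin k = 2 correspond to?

The frequency of DFT bin k is: f_k = k * f_s / N
f_2 = 2 * 19000 / 32 = 2375/2 Hz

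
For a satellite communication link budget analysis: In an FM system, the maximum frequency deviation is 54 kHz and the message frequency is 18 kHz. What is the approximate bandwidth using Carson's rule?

Carson's rule: BW = 2*(delta_f + f_m)
= 2*(54 + 18) kHz = 144 kHz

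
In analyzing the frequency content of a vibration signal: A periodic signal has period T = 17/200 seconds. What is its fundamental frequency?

The fundamental frequency is the reciprocal of the period.
f = 1/T = 1/(17/200) = 200/17 Hz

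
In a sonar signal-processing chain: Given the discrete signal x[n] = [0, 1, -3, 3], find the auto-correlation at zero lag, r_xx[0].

The auto-correlation at zero lag r_xx[0] equals the signal energy.
r_xx[0] = sum of x[n]^2 = 0^2 + 1^2 + (-3)^2 + 3^2
= 0 + 1 + 9 + 9 = 19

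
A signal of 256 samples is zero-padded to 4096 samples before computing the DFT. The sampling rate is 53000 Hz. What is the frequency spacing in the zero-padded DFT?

Original DFT: N = 256, resolution = f_s/N = 53000/256 = 6625/32 Hz
Zero-padded DFT: N = 4096, resolution = f_s/N = 53000/4096 = 6625/512 Hz
Zero-padding interpolates the spectrum (finer frequency grid)
but does NOT improve the true spectral resolution (ability to resolve close frequencies).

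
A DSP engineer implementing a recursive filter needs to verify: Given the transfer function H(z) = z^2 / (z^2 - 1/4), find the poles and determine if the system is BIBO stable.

Poles are roots of the denominator: z^2 - 1/4 = 0.
Quadratic formula: z = [-(0) +/- sqrt((0)^2 - 4*(-1/4))] / 2
Discriminant = 0 + 1 = 1; sqrt = 1.
z = (0 +/- 1) / 2 => z = 1/2 or z = -1/2.
|p1| = 1/2, |p2| = 1/2.
For BIBO stability, all poles must lie inside the unit circle (|p| < 1).
System is STABLE since both |p| < 1.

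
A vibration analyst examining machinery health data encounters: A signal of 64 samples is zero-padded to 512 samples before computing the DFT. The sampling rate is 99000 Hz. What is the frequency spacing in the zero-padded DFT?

Original DFT: N = 64, resolution = f_s/N = 99000/64 = 12375/8 Hz
Zero-padded DFT: N = 512, resolution = f_s/N = 99000/512 = 12375/64 Hz
Zero-padding interpolates the spectrum (finer frequency grid)
but does NOT improve the true spectral resolution (ability to resolve close frequencies).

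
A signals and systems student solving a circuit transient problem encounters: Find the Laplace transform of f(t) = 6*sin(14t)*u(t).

Standard pair: sin(wt)*u(t) <-> w/(s^2+w^2)
With w = 14: L{6*sin(14t)*u(t)} = 84/(s^2+196)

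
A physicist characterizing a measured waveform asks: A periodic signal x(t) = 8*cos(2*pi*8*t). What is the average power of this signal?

Average power of A*cos(wt) is A^2/2.
P = 8^2 / 2 = 64/2 = 32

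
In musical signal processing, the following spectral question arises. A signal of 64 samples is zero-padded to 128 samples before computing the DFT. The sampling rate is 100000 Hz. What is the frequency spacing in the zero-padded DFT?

Original DFT: N = 64, resolution = f_s/N = 100000/64 = 3125/2 Hz
Zero-padded DFT: N = 128, resolution = f_s/N = 100000/128 = 3125/4 Hz
Zero-padding interpolates the spectrum (finer frequency grid)
but does NOT improve the true spectral resolution (ability to resolve close frequencies).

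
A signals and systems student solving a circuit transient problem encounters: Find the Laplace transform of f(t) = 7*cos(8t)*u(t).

Standard pair: cos(wt)*u(t) <-> s/(s^2+w^2)
With w = 8: L{7*cos(8t)*u(t)} = 7s/(s^2+64)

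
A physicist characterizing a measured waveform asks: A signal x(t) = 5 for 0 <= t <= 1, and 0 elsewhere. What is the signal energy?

Energy = integral of |x(t)|^2 dt over the signal duration
= 5^2 * 1 = 25 * 1 = 25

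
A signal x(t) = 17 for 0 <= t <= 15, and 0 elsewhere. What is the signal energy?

Energy = integral of |x(t)|^2 dt over the signal duration
= 17^2 * 15 = 289 * 15 = 4335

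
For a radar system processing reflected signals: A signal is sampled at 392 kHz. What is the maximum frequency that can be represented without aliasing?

The maximum frequency that can be represented without aliasing
is the Nyquist frequency: f_max = f_s / 2 = 392 kHz / 2 = 196 kHz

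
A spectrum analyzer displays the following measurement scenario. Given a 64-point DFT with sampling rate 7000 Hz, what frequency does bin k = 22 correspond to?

The frequency of DFT bin k is: f_k = k * f_s / N
f_22 = 22 * 7000 / 64 = 9625/4 Hz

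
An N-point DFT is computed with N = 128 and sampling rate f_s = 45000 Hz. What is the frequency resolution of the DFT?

DFT frequency resolution = f_s / N
= 45000 / 128 = 5625/16 Hz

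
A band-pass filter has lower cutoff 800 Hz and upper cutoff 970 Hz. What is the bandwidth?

Bandwidth = f_high - f_low
= 970 Hz - 800 Hz = 170 Hz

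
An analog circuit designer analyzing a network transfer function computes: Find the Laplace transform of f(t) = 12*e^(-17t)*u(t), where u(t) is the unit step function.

Standard Laplace transform pair:
e^(-at)*u(t) <-> 1/(s+a)
With a = 17: L{12*e^(-17t)*u(t)} = 12/(s+17), ROC: Re(s) > -17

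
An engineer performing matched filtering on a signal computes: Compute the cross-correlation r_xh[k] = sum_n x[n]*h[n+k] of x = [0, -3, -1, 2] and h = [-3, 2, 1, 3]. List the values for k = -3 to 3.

Both sequences indexed from 0 and zero outside their support.
Lags with overlap: k = -3 to 3.
  r_xh[-3] = x[3]*h[0] = -6
  r_xh[-2] = x[2]*h[0] + x[3]*h[1] = 7
  r_xh[-1] = x[1]*h[0] + x[2]*h[1] + x[3]*h[2] = 9
  r_xh[0] = x[0]*h[0] + x[1]*h[1] + x[2]*h[2] + x[3]*h[3] = -1
  r_xh[1] = x[0]*h[1] + x[1]*h[2] + x[2]*h[3] = -6
  r_xh[2] = x[0]*h[2] + x[1]*h[3] = -9
  r_xh[3] = x[0]*h[3] = 0
r_xh = [-6, 7, 9, -1, -6, -9, 0] (for k = -3, ..., 3)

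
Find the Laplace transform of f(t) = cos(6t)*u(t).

Standard pair: cos(wt)*u(t) <-> s/(s^2+w^2)
With w = 6: L{cos(6t)*u(t)} = s/(s^2+36)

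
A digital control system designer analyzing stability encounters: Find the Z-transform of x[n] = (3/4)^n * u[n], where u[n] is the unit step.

The Z-transform of a^n * u[n] is z/(z-a) for |z| > |a|.
Here a = 3/4, so X(z) = z/(z - (3/4)) = 4z/(4z - 3)
ROC: |z| > 3/4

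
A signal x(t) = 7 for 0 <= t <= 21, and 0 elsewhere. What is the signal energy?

Energy = integral of |x(t)|^2 dt over the signal duration
= 7^2 * 21 = 49 * 21 = 1029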